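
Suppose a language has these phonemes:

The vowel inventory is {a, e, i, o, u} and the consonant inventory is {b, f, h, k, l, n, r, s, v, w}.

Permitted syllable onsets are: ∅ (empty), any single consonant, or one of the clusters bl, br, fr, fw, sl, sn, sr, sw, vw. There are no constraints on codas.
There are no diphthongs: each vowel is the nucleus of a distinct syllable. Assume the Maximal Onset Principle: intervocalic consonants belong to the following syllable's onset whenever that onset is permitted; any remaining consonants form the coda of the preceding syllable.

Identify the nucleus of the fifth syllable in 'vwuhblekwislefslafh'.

a

Vowels present: u, e, i, e, a; each is a nucleus, giving 5 syllables.
The fifth nucleus (vowel 5 from the left) is /a/.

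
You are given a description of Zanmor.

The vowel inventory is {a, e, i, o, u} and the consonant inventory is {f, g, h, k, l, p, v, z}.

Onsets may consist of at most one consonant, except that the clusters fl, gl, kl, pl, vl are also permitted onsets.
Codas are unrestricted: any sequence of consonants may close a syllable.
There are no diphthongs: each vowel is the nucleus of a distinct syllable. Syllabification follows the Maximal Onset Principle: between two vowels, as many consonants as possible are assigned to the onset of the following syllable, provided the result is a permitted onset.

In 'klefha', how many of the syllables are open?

1

The vowels are e, a — 2 nuclei, so 2 syllables.
/e…a/ gap (V1→V2): /fh/ — longest licit onset from the right is /h/, leaving /f/ as coda.
Syllabification: klef.ha.
Classifying each syllable: /klef/ (closed), /ha/ (open).
Open syllables: 1.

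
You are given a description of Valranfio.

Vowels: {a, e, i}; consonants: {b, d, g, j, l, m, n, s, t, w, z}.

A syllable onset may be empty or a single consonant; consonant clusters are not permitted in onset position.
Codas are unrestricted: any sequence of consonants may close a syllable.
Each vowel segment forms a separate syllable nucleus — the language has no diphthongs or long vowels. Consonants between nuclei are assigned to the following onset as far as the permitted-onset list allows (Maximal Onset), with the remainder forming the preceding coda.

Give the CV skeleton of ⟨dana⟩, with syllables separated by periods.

Vowels present: a, a; each is a nucleus, giving 2 syllables.
σ1/σ2 boundary: /n/ is a single consonant, so it becomes the next onset.
Putting it together: da.na.
Mapping each syllable to C/V: /da/ → CV, /na/ → CV.

CV.CV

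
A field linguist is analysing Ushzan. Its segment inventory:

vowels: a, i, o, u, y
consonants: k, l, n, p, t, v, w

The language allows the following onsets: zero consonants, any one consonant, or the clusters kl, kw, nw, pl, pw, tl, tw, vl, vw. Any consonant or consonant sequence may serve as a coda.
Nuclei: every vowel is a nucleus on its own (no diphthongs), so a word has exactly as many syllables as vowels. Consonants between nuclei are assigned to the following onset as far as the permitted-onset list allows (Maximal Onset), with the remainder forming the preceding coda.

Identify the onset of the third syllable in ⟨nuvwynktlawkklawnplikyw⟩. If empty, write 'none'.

Nuclei (vowels): u, y, a, a, i, y → 6 syllables.
Between /u/ (V1) and /y/ (V2): cluster /vw/ — /vw/ is itself a permitted onset, so the whole cluster goes right; preceding coda = ∅.
Between /y/ (V2) and /a/ (V3): /nktl/; trying suffixes from longest down, /tl/ is the first permitted one, so coda /nk/ | onset /tl/.
Between /a/ (V3) and /a/ (V4): /wkkl/ — longest licit onset from the right is /kl/, leaving /wk/ as coda.
Between /a/ (V4) and /i/ (V5): /wnpl/; trying suffixes from longest down, /pl/ is the first permitted one, so coda /wn/ | onset /pl/.
Between /i/ (V5) and /y/ (V6): just /k/ — single C goes to the following onset.
Result: nu.vwynk.tlawk.klawn.pli.kyw.
Syllable 3 is /tlawk/: onset /tl/, nucleus /a/, coda /wk/.

tl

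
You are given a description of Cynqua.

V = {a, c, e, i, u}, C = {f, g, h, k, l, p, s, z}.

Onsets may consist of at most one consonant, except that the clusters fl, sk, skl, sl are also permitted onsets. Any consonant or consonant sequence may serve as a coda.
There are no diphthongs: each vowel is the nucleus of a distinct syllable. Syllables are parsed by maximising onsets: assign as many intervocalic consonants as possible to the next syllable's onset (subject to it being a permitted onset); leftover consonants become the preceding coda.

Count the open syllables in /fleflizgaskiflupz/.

3

The vowels are e, i, a, i, u — 5 nuclei, so 5 syllables.
σ1/σ2 boundary: /fl/ — entire cluster is a permitted onset → onset /fl/, coda ∅.
σ2/σ3 boundary: /zg/ splits as /z/ + /g/ (/g/ is the longest suffix that is a licit onset).
σ3/σ4 boundary: cluster /sk/ — /sk/ is itself a permitted onset, so the whole cluster goes right; preceding coda = ∅.
σ4/σ5 boundary: /fl/ is a licit onset in full, so it all attaches to the next syllable.
So the parse is fle.fliz.ga.ski.flupz.
Classifying each syllable: /fle/ (open), /fliz/ (closed), /ga/ (open), /ski/ (open), /flupz/ (closed).
Open syllables: 3.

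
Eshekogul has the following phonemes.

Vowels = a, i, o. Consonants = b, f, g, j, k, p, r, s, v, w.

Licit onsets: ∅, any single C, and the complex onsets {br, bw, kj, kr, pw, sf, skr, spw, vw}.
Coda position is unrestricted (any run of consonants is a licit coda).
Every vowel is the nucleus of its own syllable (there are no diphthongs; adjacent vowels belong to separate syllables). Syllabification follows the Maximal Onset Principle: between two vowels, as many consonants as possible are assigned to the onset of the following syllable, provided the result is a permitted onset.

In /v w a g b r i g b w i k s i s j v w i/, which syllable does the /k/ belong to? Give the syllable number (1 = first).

3

Vowels present: a, i, i, i, i; each is a nucleus, giving 5 syllables.
σ1/σ2 boundary: /gbr/ splits as /g/ + /br/ (/br/ is the longest suffix that is a licit onset).
σ2/σ3 boundary: /gbw/ splits as /g/ + /bw/ (/bw/ is the longest suffix that is a licit onset).
σ3/σ4 boundary: /ks/ splits as /k/ + /s/ (/s/ is the longest suffix that is a licit onset).
σ4/σ5 boundary: /sjvw/; trying suffixes from longest down, /vw/ is the first permitted one, so coda /sj/ | onset /vw/.
Result: vwag.brig.bwik.sisj.vwi.
The /k/ is in the coda of syllable 3 (/bwik/).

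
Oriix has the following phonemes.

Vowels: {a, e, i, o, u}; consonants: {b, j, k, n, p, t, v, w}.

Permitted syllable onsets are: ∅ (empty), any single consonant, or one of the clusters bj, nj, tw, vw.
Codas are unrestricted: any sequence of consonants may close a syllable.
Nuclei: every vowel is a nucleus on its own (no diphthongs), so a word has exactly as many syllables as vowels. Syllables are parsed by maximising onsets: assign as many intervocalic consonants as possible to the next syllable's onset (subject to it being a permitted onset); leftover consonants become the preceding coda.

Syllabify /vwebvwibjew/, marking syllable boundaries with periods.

vweb.vwi.bjew

The vowels are e, i, e — 3 nuclei, so 3 syllables.
V1 /e/ – V2 /i/: /bvw/ splits as /b/ + /vw/ (/vw/ is the longest suffix that is a licit onset).
V2 /i/ – V3 /e/: /bj/ is a licit onset in full, so it all attaches to the next syllable.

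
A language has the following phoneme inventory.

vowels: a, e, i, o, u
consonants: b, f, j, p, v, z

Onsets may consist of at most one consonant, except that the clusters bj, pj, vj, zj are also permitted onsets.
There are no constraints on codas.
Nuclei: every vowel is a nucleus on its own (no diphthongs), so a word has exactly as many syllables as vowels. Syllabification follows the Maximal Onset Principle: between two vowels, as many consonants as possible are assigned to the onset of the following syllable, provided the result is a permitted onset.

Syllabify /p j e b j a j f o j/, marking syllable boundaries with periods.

pje.bjaj.foj

Vowels present: e, a, o; each is a nucleus, giving 3 syllables.
V1 /e/ – V2 /a/: /bj/ is a licit onset in full, so it all attaches to the next syllable.
V2 /a/ – V3 /o/: /jf/; trying suffixes from longest down, /f/ is the first permitted one, so coda /j/ | onset /f/.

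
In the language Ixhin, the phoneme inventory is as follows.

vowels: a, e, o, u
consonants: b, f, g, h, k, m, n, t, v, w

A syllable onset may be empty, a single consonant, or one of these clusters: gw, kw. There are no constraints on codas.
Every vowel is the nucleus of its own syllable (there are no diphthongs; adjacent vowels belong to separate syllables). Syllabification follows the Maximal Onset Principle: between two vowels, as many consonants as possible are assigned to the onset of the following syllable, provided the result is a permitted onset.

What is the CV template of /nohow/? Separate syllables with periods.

CV.CVC

The vowels are o, o — 2 nuclei, so 2 syllables.
/o…o/ gap (V1→V2): just /h/ — single C goes to the following onset.
So the parse is no.how.
Mapping each syllable to C/V: /no/ → CV, /how/ → CVC.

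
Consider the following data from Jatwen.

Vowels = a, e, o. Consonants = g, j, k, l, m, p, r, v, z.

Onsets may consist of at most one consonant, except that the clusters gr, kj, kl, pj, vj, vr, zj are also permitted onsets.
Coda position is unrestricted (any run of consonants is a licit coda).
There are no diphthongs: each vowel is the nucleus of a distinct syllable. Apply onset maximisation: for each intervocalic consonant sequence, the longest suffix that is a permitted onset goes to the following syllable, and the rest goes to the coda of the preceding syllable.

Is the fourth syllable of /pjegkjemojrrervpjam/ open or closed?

Nuclei (vowels): e, e, o, e, a → 5 syllables.
σ1/σ2 boundary: /gkj/ splits as /g/ + /kj/ (/kj/ is the longest suffix that is a licit onset).
σ2/σ3 boundary: just /m/ — single C goes to the following onset.
σ3/σ4 boundary: /jrr/ splits as /jr/ + /r/ (/r/ is the longest suffix that is a licit onset).
σ4/σ5 boundary: /rvpj/; trying suffixes from longest down, /pj/ is the first permitted one, so coda /rv/ | onset /pj/.
Result: pjeg.kje.mojr.rerv.pjam.
Syllable 4 is /rerv/ with coda /rv/, so it is closed.

closed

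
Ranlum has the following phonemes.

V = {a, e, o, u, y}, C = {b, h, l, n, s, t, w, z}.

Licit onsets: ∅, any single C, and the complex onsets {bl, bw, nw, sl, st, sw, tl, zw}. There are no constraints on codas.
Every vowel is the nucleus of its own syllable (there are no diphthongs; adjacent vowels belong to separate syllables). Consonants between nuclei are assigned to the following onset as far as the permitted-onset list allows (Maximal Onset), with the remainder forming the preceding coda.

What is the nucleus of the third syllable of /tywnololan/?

Vowels present: y, o, o, a; each is a nucleus, giving 4 syllables.
The third nucleus (vowel 3 from the left) is /o/.

o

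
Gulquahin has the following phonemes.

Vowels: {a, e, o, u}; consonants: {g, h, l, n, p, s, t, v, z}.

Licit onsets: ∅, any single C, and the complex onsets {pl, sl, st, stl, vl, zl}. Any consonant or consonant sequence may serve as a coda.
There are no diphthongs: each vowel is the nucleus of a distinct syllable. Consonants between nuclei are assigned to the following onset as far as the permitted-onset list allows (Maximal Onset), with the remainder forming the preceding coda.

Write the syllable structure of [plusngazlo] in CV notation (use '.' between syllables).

Nuclei (vowels): u, a, o → 3 syllables.
/u…a/ gap (V1→V2): /sng/; trying suffixes from longest down, /g/ is the first permitted one, so coda /sn/ | onset /g/.
/a…o/ gap (V2→V3): /zl/ — entire cluster is a permitted onset → onset /zl/, coda ∅.
So the parse is plusn.ga.zlo.
Mapping each syllable to C/V: /plusn/ → CCVCC, /ga/ → CV, /zlo/ → CCV.

CCVCC.CV.CCV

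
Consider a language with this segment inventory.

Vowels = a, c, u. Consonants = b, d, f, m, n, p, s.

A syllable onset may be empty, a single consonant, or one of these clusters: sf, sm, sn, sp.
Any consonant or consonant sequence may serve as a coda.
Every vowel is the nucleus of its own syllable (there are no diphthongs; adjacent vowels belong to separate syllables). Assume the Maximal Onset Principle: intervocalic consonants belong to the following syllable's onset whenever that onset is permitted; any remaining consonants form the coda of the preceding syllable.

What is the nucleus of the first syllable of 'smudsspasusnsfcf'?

Vowels present: u, a, u, c; each is a nucleus, giving 4 syllables.
The first nucleus (vowel 1 from the left) is /u/.

u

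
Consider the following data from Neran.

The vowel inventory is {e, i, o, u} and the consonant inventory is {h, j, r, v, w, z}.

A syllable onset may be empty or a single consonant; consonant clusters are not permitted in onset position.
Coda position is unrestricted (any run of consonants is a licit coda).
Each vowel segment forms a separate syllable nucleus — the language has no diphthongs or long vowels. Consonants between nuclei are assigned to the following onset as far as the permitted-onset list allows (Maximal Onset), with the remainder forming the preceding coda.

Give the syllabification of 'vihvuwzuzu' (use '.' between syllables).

The vowels are i, u, u, u — 4 nuclei, so 4 syllables.
σ1/σ2 boundary: /hv/; trying suffixes from longest down, /v/ is the first permitted one, so coda /h/ | onset /v/.
σ2/σ3 boundary: /wz/ splits as /w/ + /z/ (/z/ is the longest suffix that is a licit onset).
σ3/σ4 boundary: /z/ is a single consonant, so it becomes the next onset.

vih.vuw.zu.zu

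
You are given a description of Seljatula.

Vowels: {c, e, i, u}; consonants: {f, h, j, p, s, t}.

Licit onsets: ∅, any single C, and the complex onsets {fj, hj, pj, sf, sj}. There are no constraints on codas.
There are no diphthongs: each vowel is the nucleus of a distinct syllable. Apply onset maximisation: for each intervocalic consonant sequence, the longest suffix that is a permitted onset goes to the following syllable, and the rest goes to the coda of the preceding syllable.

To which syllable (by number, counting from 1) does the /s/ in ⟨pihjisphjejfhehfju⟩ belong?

2

Vowels present: i, i, e, e, u; each is a nucleus, giving 5 syllables.
Between /i/ (V1) and /i/ (V2): cluster /hj/ — /hj/ is itself a permitted onset, so the whole cluster goes right; preceding coda = ∅.
Between /i/ (V2) and /e/ (V3): cluster /sphj/ — the longest permitted-onset suffix is /hj/; onset = /hj/, preceding coda = /sp/.
Between /e/ (V3) and /e/ (V4): cluster /jfh/ — the longest permitted-onset suffix is /h/; onset = /h/, preceding coda = /jf/.
Between /e/ (V4) and /u/ (V5): /hfj/; trying suffixes from longest down, /fj/ is the first permitted one, so coda /h/ | onset /fj/.
So the parse is pi.hjisp.hjejf.heh.fju.
The /s/ is in the coda of syllable 2 (/hjisp/).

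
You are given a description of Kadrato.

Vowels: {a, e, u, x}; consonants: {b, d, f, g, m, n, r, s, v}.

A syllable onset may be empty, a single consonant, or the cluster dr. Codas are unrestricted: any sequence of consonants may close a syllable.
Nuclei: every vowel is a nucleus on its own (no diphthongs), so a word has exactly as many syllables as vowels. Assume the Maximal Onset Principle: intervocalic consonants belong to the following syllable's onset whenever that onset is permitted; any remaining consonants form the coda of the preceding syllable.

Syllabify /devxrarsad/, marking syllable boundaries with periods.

de.vx.rar.sad

Nuclei (vowels): e, x, a, a → 4 syllables.
Between /e/ (V1) and /x/ (V2): /v/ is a single consonant, so it becomes the next onset.
Between /x/ (V2) and /a/ (V3): just /r/ — single C goes to the following onset.
Between /a/ (V3) and /a/ (V4): /rs/ splits as /r/ + /s/ (/s/ is the longest suffix that is a licit onset).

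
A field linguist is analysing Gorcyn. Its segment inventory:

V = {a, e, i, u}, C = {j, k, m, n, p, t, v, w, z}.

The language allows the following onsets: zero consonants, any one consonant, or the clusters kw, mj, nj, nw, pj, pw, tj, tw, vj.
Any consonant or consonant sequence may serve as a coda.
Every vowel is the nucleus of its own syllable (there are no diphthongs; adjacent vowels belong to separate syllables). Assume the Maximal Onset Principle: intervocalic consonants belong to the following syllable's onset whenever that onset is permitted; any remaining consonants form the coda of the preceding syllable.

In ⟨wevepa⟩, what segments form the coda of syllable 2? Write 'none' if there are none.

Nuclei (vowels): e, e, a → 3 syllables.
V1 /e/ – V2 /e/: /v/ → onset of the next syllable (single consonants are always licit onsets).
V2 /e/ – V3 /a/: /p/ is a single consonant, so it becomes the next onset.
Syllabification: we.ve.pa.
Syllable 2 is /ve/: onset /v/, nucleus /e/, coda ∅.

none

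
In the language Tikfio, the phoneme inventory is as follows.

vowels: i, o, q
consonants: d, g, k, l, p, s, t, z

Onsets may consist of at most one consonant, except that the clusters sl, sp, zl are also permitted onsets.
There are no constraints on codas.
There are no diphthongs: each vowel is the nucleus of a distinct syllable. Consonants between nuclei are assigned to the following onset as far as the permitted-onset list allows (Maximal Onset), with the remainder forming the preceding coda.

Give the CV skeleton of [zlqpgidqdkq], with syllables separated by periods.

Nuclei (vowels): q, i, q, q → 4 syllables.
σ1/σ2 boundary: /pg/ splits as /p/ + /g/ (/g/ is the longest suffix that is a licit onset).
σ2/σ3 boundary: /d/ → onset of the next syllable (single consonants are always licit onsets).
σ3/σ4 boundary: /dk/ splits as /d/ + /k/ (/k/ is the longest suffix that is a licit onset).
So the parse is zlqp.gi.dqd.kq.
Mapping each syllable to C/V: /zlqp/ → CCVC, /gi/ → CV, /dqd/ → CVC, /kq/ → CV.

CCVC.CV.CVC.CV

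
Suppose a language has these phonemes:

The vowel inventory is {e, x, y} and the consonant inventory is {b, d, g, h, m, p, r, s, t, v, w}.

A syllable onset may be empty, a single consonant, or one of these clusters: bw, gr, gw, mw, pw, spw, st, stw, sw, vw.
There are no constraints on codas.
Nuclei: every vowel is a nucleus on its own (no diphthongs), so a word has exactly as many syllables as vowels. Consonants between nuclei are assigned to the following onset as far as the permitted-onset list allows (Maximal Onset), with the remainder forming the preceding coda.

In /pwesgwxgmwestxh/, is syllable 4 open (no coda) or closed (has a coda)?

closed

Vowels present: e, x, e, x; each is a nucleus, giving 4 syllables.
σ1/σ2 boundary: /sgw/; trying suffixes from longest down, /gw/ is the first permitted one, so coda /s/ | onset /gw/.
σ2/σ3 boundary: cluster /gmw/ — the longest permitted-onset suffix is /mw/; onset = /mw/, preceding coda = /g/.
σ3/σ4 boundary: cluster /st/ — /st/ is itself a permitted onset, so the whole cluster goes right; preceding coda = ∅.
Putting it together: pwes.gwxg.mwe.stxh.
Syllable 4 is /stxh/ with coda /h/, so it is closed.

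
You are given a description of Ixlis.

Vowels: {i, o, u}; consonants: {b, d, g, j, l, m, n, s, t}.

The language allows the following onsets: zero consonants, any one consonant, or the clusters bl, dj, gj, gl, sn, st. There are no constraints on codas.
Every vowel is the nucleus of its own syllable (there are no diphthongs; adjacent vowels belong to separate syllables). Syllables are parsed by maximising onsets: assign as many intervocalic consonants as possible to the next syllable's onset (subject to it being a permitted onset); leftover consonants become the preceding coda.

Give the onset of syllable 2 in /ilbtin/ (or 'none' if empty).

t

Vowels present: i, i; each is a nucleus, giving 2 syllables.
/i…i/ gap (V1→V2): /lbt/ splits as /lb/ + /t/ (/t/ is the longest suffix that is a licit onset).
Syllabification: ilb.tin.
Syllable 2 is /tin/: onset /t/, nucleus /i/, coda /n/.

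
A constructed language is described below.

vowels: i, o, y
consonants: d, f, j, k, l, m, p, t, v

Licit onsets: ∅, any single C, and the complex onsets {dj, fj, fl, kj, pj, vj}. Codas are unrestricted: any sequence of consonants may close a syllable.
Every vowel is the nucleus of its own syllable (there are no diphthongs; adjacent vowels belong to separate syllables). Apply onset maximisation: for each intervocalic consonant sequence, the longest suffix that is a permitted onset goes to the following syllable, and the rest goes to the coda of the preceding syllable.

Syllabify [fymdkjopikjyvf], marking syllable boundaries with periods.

fymd.kjo.pi.kjyvf

The vowels are y, o, i, y — 4 nuclei, so 4 syllables.
V1 /y/ – V2 /o/: /mdkj/ — longest licit onset from the right is /kj/, leaving /md/ as coda.
V2 /o/ – V3 /i/: /p/ is a single consonant, so it becomes the next onset.
V3 /i/ – V4 /y/: /kj/ — entire cluster is a permitted onset → onset /kj/, coda ∅.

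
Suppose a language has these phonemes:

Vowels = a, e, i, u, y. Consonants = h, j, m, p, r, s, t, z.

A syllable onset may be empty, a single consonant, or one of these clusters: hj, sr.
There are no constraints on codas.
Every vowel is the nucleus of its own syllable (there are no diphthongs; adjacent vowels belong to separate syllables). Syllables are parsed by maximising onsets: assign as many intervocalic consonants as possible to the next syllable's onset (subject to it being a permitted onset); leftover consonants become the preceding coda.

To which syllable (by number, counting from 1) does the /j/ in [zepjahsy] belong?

2

Nuclei (vowels): e, a, y → 3 syllables.
/e…a/ gap (V1→V2): /pj/ splits as /p/ + /j/ (/j/ is the longest suffix that is a licit onset).
/a…y/ gap (V2→V3): /hs/; trying suffixes from longest down, /s/ is the first permitted one, so coda /h/ | onset /s/.
So the parse is zep.jah.sy.
The /j/ is in the onset of syllable 2 (/jah/).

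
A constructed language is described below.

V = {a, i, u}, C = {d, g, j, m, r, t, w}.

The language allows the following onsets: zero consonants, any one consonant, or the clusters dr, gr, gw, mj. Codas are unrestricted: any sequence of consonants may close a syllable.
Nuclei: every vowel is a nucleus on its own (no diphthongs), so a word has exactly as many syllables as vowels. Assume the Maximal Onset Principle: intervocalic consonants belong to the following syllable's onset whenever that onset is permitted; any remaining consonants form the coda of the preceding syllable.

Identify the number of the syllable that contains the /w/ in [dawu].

Vowels present: a, u; each is a nucleus, giving 2 syllables.
Between /a/ (V1) and /u/ (V2): just /w/ — single C goes to the following onset.
So the parse is da.wu.
The /w/ is in the onset of syllable 2 (/wu/).

2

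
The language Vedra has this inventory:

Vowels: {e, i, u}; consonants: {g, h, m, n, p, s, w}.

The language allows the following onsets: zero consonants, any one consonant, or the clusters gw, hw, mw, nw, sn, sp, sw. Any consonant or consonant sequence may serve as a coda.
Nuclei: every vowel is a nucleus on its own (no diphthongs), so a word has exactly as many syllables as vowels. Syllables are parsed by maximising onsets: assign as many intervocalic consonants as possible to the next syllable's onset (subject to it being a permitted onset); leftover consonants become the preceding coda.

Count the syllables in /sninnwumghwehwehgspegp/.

The vowels are i, u, e, e, e — 5 nuclei, so 5 syllables.

5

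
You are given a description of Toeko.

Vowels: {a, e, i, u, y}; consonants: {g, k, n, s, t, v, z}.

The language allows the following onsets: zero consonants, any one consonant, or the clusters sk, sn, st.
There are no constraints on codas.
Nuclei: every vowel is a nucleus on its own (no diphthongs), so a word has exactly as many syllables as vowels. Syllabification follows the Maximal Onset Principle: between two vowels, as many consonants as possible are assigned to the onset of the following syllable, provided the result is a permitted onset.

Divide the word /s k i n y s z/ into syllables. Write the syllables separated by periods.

ski.nysz

Vowels present: i, y; each is a nucleus, giving 2 syllables.
V1 /i/ – V2 /y/: just /n/ — single C goes to the following onset.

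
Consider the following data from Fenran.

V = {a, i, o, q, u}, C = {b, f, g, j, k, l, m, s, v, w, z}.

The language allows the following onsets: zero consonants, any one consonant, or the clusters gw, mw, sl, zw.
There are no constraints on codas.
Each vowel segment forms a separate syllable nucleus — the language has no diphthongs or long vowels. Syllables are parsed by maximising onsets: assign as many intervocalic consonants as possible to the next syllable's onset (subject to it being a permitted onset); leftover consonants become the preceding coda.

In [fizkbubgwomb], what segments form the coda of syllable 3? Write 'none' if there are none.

Nuclei (vowels): i, u, o → 3 syllables.
σ1/σ2 boundary: /zkb/ — longest licit onset from the right is /b/, leaving /zk/ as coda.
σ2/σ3 boundary: cluster /bgw/ — the longest permitted-onset suffix is /gw/; onset = /gw/, preceding coda = /b/.
Syllabification: fizk.bub.gwomb.
Syllable 3 is /gwomb/: onset /gw/, nucleus /o/, coda /mb/.

mb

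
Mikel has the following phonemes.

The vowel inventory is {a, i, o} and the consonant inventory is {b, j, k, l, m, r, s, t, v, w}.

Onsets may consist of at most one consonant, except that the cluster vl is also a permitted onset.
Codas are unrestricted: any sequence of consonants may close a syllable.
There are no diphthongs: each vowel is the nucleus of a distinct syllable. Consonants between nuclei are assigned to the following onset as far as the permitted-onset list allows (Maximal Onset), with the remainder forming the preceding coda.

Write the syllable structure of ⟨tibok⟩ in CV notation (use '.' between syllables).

CV.CVC

The vowels are i, o — 2 nuclei, so 2 syllables.
V1 /i/ – V2 /o/: just /b/ — single C goes to the following onset.
Putting it together: ti.bok.
Mapping each syllable to C/V: /ti/ → CV, /bok/ → CVC.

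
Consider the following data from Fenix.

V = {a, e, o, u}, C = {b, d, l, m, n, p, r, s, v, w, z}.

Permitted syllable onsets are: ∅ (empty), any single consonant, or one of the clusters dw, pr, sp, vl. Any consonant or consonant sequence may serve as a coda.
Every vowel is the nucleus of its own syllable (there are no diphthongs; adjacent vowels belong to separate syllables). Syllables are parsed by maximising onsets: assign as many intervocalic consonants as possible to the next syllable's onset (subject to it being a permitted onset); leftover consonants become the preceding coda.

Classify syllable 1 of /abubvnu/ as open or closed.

Vowels present: a, u, u; each is a nucleus, giving 3 syllables.
V1 /a/ – V2 /u/: /b/ is a single consonant, so it becomes the next onset.
V2 /u/ – V3 /u/: /bvn/ splits as /bv/ + /n/ (/n/ is the longest suffix that is a licit onset).
So the parse is a.bubv.nu.
Syllable 1 is /a/; it ends in its nucleus with no coda, so it is open.

open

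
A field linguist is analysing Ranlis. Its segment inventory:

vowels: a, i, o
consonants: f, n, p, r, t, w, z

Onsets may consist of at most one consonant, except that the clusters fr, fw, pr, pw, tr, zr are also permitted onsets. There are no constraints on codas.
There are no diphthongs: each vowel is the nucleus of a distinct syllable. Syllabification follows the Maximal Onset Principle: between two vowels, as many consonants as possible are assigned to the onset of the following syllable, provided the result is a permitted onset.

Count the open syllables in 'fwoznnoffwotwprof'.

Nuclei (vowels): o, o, o, o → 4 syllables.
σ1/σ2 boundary: cluster /znn/ — the longest permitted-onset suffix is /n/; onset = /n/, preceding coda = /zn/.
σ2/σ3 boundary: /ffw/; trying suffixes from longest down, /fw/ is the first permitted one, so coda /f/ | onset /fw/.
σ3/σ4 boundary: /twpr/ splits as /tw/ + /pr/ (/pr/ is the longest suffix that is a licit onset).
So the parse is fwozn.nof.fwotw.prof.
Classifying each syllable: /fwozn/ (closed), /nof/ (closed), /fwotw/ (closed), /prof/ (closed).
Open syllables: 0.

0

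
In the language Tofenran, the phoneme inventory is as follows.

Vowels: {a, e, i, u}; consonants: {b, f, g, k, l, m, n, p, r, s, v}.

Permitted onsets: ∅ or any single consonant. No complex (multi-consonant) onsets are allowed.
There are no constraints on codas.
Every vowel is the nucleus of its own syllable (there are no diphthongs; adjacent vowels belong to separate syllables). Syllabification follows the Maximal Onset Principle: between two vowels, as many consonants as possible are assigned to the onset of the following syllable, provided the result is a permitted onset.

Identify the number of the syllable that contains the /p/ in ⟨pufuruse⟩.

1

Vowels present: u, u, u, e; each is a nucleus, giving 4 syllables.
Between /u/ (V1) and /u/ (V2): just /f/ — single C goes to the following onset.
Between /u/ (V2) and /u/ (V3): just /r/ — single C goes to the following onset.
Between /u/ (V3) and /e/ (V4): /s/ is a single consonant, so it becomes the next onset.
Result: pu.fu.ru.se.
The /p/ is in the onset of syllable 1 (/pu/).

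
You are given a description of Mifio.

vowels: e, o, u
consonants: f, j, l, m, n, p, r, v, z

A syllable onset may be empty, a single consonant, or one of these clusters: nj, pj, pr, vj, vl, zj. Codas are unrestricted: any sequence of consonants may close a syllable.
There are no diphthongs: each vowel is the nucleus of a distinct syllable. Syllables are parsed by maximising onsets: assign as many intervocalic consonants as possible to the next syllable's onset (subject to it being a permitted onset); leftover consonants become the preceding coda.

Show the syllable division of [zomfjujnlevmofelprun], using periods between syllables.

zomf.jujn.lev.mo.fel.prun

Nuclei (vowels): o, u, e, o, e, u → 6 syllables.
σ1/σ2 boundary: /mfj/ — longest licit onset from the right is /j/, leaving /mf/ as coda.
σ2/σ3 boundary: /jnl/; trying suffixes from longest down, /l/ is the first permitted one, so coda /jn/ | onset /l/.
σ3/σ4 boundary: /vm/; trying suffixes from longest down, /m/ is the first permitted one, so coda /v/ | onset /m/.
σ4/σ5 boundary: /f/ is a single consonant, so it becomes the next onset.
σ5/σ6 boundary: /lpr/ splits as /l/ + /pr/ (/pr/ is the longest suffix that is a licit onset).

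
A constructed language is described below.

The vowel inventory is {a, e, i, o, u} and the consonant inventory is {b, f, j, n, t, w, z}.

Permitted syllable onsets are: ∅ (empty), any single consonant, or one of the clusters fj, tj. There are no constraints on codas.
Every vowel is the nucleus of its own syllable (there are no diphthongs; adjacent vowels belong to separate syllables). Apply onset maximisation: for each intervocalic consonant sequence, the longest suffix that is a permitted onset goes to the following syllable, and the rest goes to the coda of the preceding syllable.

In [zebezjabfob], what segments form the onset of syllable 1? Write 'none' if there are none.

z

Vowels present: e, e, a, o; each is a nucleus, giving 4 syllables.
Between /e/ (V1) and /e/ (V2): /b/ is a single consonant, so it becomes the next onset.
Between /e/ (V2) and /a/ (V3): /zj/ — longest licit onset from the right is /j/, leaving /z/ as coda.
Between /a/ (V3) and /o/ (V4): /bf/ splits as /b/ + /f/ (/f/ is the longest suffix that is a licit onset).
Result: ze.bez.jab.fob.
Syllable 1 is /ze/: onset /z/, nucleus /e/, coda ∅.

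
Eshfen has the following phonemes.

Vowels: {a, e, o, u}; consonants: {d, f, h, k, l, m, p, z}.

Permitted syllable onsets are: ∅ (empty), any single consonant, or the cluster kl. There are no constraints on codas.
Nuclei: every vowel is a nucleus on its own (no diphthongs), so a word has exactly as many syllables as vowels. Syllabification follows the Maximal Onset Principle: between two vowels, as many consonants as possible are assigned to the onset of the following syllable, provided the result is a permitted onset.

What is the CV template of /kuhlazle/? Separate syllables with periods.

Nuclei (vowels): u, a, e → 3 syllables.
V1 /u/ – V2 /a/: cluster /hl/ — the longest permitted-onset suffix is /l/; onset = /l/, preceding coda = /h/.
V2 /a/ – V3 /e/: cluster /zl/ — the longest permitted-onset suffix is /l/; onset = /l/, preceding coda = /z/.
Putting it together: kuh.laz.le.
Mapping each syllable to C/V: /kuh/ → CVC, /laz/ → CVC, /le/ → CV.

CVC.CVC.CV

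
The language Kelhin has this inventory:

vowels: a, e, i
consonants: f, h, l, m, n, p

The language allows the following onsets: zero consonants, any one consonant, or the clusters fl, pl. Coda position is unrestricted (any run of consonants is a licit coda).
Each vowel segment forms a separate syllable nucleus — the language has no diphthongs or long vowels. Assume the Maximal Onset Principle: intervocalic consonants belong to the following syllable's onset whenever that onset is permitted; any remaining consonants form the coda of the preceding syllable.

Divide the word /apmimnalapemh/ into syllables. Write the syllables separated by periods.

Nuclei (vowels): a, i, a, a, e → 5 syllables.
V1 /a/ – V2 /i/: /pm/; trying suffixes from longest down, /m/ is the first permitted one, so coda /p/ | onset /m/.
V2 /i/ – V3 /a/: /mn/ — longest licit onset from the right is /n/, leaving /m/ as coda.
V3 /a/ – V4 /a/: /l/ → onset of the next syllable (single consonants are always licit onsets).
V4 /a/ – V5 /e/: just /p/ — single C goes to the following onset.

ap.mim.na.la.pemh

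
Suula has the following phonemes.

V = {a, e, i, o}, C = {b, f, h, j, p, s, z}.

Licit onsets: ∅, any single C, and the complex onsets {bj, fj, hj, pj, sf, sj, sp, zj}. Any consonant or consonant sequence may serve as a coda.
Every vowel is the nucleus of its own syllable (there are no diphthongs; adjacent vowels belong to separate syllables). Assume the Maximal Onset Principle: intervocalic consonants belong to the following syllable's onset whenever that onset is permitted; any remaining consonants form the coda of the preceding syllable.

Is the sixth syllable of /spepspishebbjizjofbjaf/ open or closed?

Vowels present: e, i, e, i, o, a; each is a nucleus, giving 6 syllables.
V1 /e/ – V2 /i/: /psp/ splits as /p/ + /sp/ (/sp/ is the longest suffix that is a licit onset).
V2 /i/ – V3 /e/: cluster /sh/ — the longest permitted-onset suffix is /h/; onset = /h/, preceding coda = /s/.
V3 /e/ – V4 /i/: /bbj/ splits as /b/ + /bj/ (/bj/ is the longest suffix that is a licit onset).
V4 /i/ – V5 /o/: cluster /zj/ — /zj/ is itself a permitted onset, so the whole cluster goes right; preceding coda = ∅.
V5 /o/ – V6 /a/: /fbj/ splits as /f/ + /bj/ (/bj/ is the longest suffix that is a licit onset).
So the parse is spep.spis.heb.bji.zjof.bjaf.
Syllable 6 is /bjaf/ with coda /f/, so it is closed.

closed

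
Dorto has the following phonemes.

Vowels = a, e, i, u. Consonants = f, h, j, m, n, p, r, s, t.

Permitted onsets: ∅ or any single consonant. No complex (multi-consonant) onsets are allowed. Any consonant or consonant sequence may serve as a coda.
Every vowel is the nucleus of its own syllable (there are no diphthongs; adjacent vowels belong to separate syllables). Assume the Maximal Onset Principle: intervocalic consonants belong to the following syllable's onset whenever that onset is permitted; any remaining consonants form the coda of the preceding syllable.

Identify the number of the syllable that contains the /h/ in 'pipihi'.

3

Vowels present: i, i, i; each is a nucleus, giving 3 syllables.
Between /i/ (V1) and /i/ (V2): /p/ is a single consonant, so it becomes the next onset.
Between /i/ (V2) and /i/ (V3): just /h/ — single C goes to the following onset.
So the parse is pi.pi.hi.
The /h/ is in the onset of syllable 3 (/hi/).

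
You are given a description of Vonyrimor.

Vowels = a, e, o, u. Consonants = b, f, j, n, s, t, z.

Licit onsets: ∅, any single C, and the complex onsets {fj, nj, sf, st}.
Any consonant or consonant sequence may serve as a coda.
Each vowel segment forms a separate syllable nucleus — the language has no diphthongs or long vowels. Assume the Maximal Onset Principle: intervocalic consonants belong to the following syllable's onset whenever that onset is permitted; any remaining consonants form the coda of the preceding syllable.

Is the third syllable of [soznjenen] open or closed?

Nuclei (vowels): o, e, e → 3 syllables.
/o…e/ gap (V1→V2): cluster /znj/ — the longest permitted-onset suffix is /nj/; onset = /nj/, preceding coda = /z/.
/e…e/ gap (V2→V3): /n/ is a single consonant, so it becomes the next onset.
So the parse is soz.nje.nen.
Syllable 3 is /nen/ with coda /n/, so it is closed.

closed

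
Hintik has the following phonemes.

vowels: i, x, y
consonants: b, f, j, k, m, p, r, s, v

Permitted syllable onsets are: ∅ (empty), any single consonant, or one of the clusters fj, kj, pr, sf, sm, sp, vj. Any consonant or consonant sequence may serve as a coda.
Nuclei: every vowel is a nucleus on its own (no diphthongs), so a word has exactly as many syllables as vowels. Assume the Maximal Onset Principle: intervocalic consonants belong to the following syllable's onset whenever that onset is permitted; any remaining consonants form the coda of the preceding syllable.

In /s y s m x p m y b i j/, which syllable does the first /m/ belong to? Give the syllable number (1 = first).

2

The vowels are y, x, y, i — 4 nuclei, so 4 syllables.
Between /y/ (V1) and /x/ (V2): cluster /sm/ — /sm/ is itself a permitted onset, so the whole cluster goes right; preceding coda = ∅.
Between /x/ (V2) and /y/ (V3): /pm/; trying suffixes from longest down, /m/ is the first permitted one, so coda /p/ | onset /m/.
Between /y/ (V3) and /i/ (V4): /b/ is a single consonant, so it becomes the next onset.
Result: sy.smxp.my.bij.
The first /m/ is in the onset of syllable 2 (/smxp/).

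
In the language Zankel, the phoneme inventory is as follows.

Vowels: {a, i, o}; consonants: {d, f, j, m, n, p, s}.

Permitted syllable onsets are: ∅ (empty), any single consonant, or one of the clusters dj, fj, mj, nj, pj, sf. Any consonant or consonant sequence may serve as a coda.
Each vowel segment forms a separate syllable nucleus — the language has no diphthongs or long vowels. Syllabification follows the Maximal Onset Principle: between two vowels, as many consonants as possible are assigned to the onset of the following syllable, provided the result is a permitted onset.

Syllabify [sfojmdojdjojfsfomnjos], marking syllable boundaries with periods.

sfojm.doj.djojf.sfom.njos

Nuclei (vowels): o, o, o, o, o → 5 syllables.
σ1/σ2 boundary: cluster /jmd/ — the longest permitted-onset suffix is /d/; onset = /d/, preceding coda = /jm/.
σ2/σ3 boundary: /jdj/ — longest licit onset from the right is /dj/, leaving /j/ as coda.
σ3/σ4 boundary: /jfsf/ splits as /jf/ + /sf/ (/sf/ is the longest suffix that is a licit onset).
σ4/σ5 boundary: /mnj/ — longest licit onset from the right is /nj/, leaving /m/ as coda.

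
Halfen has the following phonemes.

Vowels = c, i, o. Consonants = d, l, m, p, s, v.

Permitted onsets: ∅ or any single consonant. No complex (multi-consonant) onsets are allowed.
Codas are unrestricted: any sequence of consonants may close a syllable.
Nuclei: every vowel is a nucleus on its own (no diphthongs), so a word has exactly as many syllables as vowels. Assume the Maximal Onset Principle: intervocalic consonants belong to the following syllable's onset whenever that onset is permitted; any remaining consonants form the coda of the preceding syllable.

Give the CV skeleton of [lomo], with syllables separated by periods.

CV.CV

Nuclei (vowels): o, o → 2 syllables.
/o…o/ gap (V1→V2): /m/ is a single consonant, so it becomes the next onset.
Syllabification: lo.mo.
Mapping each syllable to C/V: /lo/ → CV, /mo/ → CV.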